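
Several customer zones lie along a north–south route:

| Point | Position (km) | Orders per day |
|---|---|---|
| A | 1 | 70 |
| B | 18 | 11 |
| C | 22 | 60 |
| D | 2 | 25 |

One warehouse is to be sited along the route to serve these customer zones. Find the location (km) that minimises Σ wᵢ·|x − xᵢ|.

x = 2

For a sum of weighted absolute distances on a line, the optimum is the weighted median (not the mean). Total weight W = 166; half-weight = 83.
Sort by position and accumulate weight:
  km 1 (A, w=70) → cum 70
  km 2 (D, w=25) → cum 95  ≥ 83 → median here
  km 18 (B, w=11) → cum 106
  km 22 (C, w=60) → cum 166
Optimal location: km 2.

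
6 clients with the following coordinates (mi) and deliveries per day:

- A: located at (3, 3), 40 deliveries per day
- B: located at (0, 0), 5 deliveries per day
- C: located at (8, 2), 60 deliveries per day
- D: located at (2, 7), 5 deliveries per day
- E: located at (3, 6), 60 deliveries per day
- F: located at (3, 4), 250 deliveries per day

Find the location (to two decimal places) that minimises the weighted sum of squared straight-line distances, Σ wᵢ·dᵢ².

(3.67, 3.89)

The minimiser of Σwᵢ‖p−pᵢ‖² is the weighted centroid p* = (Σwᵢpᵢ)/(Σwᵢ).
Σwᵢ = 420.
Σwᵢxᵢ = 40·3 + 5·0 + 60·8 + 5·2 + 60·3 + 250·3 = 1540.
Σwᵢyᵢ = 40·3 + 5·0 + 60·2 + 5·7 + 60·6 + 250·4 = 1635.
x* = 1540/420 = 3.67, y* = 1635/420 = 3.89.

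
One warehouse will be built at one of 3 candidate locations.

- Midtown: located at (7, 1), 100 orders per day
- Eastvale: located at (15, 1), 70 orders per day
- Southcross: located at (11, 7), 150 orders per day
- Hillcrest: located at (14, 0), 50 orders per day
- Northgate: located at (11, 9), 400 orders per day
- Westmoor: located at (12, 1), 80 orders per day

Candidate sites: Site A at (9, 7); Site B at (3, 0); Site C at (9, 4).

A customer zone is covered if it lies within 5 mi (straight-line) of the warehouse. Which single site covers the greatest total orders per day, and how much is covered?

Coverage radius r = 5 mi; a point is covered iff (Δx)²+(Δy)² ≤ 5² = 25.
  Site A (9, 7): covers {Southcross, Northgate} → 550
  Site B (3, 0): covers {Midtown} → 100
  Site C (9, 4): covers {Midtown, Southcross, Westmoor} → 330
Maximum coverage at Site A: 550 orders per day.

Site A, covering 550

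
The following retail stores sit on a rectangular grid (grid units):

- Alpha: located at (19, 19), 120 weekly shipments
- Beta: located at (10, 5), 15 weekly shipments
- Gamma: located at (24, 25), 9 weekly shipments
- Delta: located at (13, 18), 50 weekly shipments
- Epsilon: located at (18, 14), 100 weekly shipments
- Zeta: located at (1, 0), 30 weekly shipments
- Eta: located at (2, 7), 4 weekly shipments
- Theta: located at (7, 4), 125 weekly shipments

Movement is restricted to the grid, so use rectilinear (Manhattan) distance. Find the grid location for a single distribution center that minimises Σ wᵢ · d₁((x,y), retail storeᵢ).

(18, 14)

Manhattan distance separates: Σwᵢ(|x−xᵢ|+|y−yᵢ|) = Σwᵢ|x−xᵢ| + Σwᵢ|y−yᵢ|, so x and y are optimised independently as 1-D weighted medians.
Total weight W = 453; half = 226.5.
x-coordinate, sorted with cumulative weight:
  x=1 (Zeta, w=30) cum 30
  x=2 (Eta, w=4) cum 34
  x=7 (Theta, w=125) cum 159
  x=10 (Beta, w=15) cum 174
  x=13 (Delta, w=50) cum 224
  x=18 (Epsilon, w=100) cum 324  ← median
  x=19 (Alpha, w=120) cum 444
  x=24 (Gamma, w=9) cum 453
⇒ x* = 18
y-coordinate, sorted with cumulative weight:
  y=0 (Zeta, w=30) cum 30
  y=4 (Theta, w=125) cum 155
  y=5 (Beta, w=15) cum 170
  y=7 (Eta, w=4) cum 174
  y=14 (Epsilon, w=100) cum 274  ← median
  y=18 (Delta, w=50) cum 324
  y=19 (Alpha, w=120) cum 444
  y=25 (Gamma, w=9) cum 453
⇒ y* = 14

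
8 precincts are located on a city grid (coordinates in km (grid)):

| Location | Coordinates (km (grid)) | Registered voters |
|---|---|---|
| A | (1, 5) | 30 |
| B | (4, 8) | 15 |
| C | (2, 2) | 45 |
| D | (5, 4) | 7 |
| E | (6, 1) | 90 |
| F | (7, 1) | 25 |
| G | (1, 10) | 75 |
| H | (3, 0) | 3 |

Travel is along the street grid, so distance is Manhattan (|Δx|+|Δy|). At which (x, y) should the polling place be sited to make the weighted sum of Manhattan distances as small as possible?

Manhattan distance separates: Σwᵢ(|x−xᵢ|+|y−yᵢ|) = Σwᵢ|x−xᵢ| + Σwᵢ|y−yᵢ|, so x and y are optimised independently as 1-D weighted medians.
Total weight W = 290; half = 145.
x-coordinate, sorted with cumulative weight:
  x=1 (A, w=30) cum 30
  x=1 (G, w=75) cum 105
  x=2 (C, w=45) cum 150  ← median
  x=3 (H, w=3) cum 153
  x=4 (B, w=15) cum 168
  x=5 (D, w=7) cum 175
  x=6 (E, w=90) cum 265
  x=7 (F, w=25) cum 290
⇒ x* = 2
y-coordinate, sorted with cumulative weight:
  y=0 (H, w=3) cum 3
  y=1 (E, w=90) cum 93
  y=1 (F, w=25) cum 118
  y=2 (C, w=45) cum 163  ← median
  y=4 (D, w=7) cum 170
  y=5 (A, w=30) cum 200
  y=8 (B, w=15) cum 215
  y=10 (G, w=75) cum 290
⇒ y* = 2

(2, 2)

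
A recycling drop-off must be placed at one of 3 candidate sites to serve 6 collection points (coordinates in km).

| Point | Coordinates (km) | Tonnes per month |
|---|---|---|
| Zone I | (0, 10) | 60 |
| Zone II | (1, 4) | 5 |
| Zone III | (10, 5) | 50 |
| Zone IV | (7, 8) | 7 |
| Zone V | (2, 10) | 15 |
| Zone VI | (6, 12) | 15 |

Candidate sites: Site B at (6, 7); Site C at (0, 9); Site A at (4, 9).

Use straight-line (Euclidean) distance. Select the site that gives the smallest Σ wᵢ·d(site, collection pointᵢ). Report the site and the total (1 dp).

Site A, total 746.9 km

Total weighted distance at each candidate:
  Site B (6, 7): total = 815.2
  Site C (0, 9): total = 807.7
  Site A (4, 9): total = 746.9
Minimum is at Site A with total 746.9 km.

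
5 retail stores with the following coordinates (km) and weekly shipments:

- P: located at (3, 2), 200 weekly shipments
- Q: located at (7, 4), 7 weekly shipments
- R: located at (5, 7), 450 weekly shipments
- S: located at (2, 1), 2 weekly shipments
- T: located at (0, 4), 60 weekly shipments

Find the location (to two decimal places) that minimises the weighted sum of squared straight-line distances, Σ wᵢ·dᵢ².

(4.04, 5.31)

The minimiser of Σwᵢ‖p−pᵢ‖² is the weighted centroid p* = (Σwᵢpᵢ)/(Σwᵢ).
Σwᵢ = 719.
Σwᵢxᵢ = 200·3 + 7·7 + 450·5 + 2·2 + 60·0 = 2903.
Σwᵢyᵢ = 200·2 + 7·4 + 450·7 + 2·1 + 60·4 = 3820.
x* = 2903/719 = 4.04, y* = 3820/719 = 5.31.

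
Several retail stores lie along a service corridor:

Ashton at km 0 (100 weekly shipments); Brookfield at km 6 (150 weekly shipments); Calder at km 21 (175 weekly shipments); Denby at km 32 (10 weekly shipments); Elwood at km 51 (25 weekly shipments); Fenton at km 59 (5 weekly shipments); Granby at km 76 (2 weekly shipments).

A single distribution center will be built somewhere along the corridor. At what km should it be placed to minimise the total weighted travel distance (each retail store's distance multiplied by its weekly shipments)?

For a sum of weighted absolute distances on a line, the optimum is the weighted median (not the mean). Total weight W = 467; half-weight = 233.5.
Sort by position and accumulate weight:
  km 0 (Ashton, w=100) → cum 100
  km 6 (Brookfield, w=150) → cum 250  ≥ 233.5 → median here
  km 21 (Calder, w=175) → cum 425
  km 32 (Denby, w=10) → cum 435
  km 51 (Elwood, w=25) → cum 460
  km 59 (Fenton, w=5) → cum 465
  km 76 (Granby, w=2) → cum 467
Optimal location: km 6.

x = 6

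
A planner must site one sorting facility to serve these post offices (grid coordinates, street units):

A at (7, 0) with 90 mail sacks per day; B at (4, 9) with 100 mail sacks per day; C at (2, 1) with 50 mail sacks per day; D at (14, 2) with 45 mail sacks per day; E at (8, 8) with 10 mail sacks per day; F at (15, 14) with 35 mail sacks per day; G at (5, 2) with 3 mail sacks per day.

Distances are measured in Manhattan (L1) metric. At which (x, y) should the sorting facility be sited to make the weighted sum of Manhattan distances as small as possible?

(7, 2)

Manhattan distance separates: Σwᵢ(|x−xᵢ|+|y−yᵢ|) = Σwᵢ|x−xᵢ| + Σwᵢ|y−yᵢ|, so x and y are optimised independently as 1-D weighted medians.
Total weight W = 333; half = 166.5.
x-coordinate, sorted with cumulative weight:
  x=2 (C, w=50) cum 50
  x=4 (B, w=100) cum 150
  x=5 (G, w=3) cum 153
  x=7 (A, w=90) cum 243  ← median
  x=8 (E, w=10) cum 253
  x=14 (D, w=45) cum 298
  x=15 (F, w=35) cum 333
⇒ x* = 7
y-coordinate, sorted with cumulative weight:
  y=0 (A, w=90) cum 90
  y=1 (C, w=50) cum 140
  y=2 (D, w=45) cum 185  ← median
  y=2 (G, w=3) cum 188
  y=8 (E, w=10) cum 198
  y=9 (B, w=100) cum 298
  y=14 (F, w=35) cum 333
⇒ y* = 2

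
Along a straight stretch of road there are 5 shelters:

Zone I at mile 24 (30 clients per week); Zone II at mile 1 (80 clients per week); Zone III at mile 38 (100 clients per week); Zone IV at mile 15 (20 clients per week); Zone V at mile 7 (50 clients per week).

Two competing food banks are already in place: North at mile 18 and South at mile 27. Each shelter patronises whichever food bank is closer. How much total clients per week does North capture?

The indifferent point is the midpoint (18+27)/2 = 22.5; shelters left of it (closer to North at 18) go to North, those right go to South.
  Zone II at 1 (w=80) → North
  Zone V at 7 (w=50) → North
  Zone IV at 15 (w=20) → North
  Zone I at 24 (w=30) → South
  Zone III at 38 (w=100) → South
North captures 150; South captures 130.

150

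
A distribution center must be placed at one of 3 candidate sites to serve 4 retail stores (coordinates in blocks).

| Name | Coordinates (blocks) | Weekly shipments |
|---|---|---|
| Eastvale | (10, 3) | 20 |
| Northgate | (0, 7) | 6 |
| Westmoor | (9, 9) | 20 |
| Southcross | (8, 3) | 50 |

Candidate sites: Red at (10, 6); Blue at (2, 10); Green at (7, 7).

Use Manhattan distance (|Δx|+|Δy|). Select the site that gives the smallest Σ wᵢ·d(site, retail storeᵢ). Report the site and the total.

Red, total 456 blocks

Total weighted distance at each candidate:
  Red (10, 6): total = 456
  Blue (2, 10): total = 1140
  Green (7, 7): total = 512
Minimum is at Red with total 456 blocks.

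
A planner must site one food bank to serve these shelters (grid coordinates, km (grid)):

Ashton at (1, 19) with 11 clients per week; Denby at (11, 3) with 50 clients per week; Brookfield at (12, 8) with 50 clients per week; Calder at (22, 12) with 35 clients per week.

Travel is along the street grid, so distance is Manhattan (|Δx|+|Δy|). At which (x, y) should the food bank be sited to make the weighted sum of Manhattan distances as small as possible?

(12, 8)

Manhattan distance separates: Σwᵢ(|x−xᵢ|+|y−yᵢ|) = Σwᵢ|x−xᵢ| + Σwᵢ|y−yᵢ|, so x and y are optimised independently as 1-D weighted medians.
Total weight W = 146; half = 73.
x-coordinate, sorted with cumulative weight:
  x=1 (Ashton, w=11) cum 11
  x=11 (Denby, w=50) cum 61
  x=12 (Brookfield, w=50) cum 111  ← median
  x=22 (Calder, w=35) cum 146
⇒ x* = 12
y-coordinate, sorted with cumulative weight:
  y=3 (Denby, w=50) cum 50
  y=8 (Brookfield, w=50) cum 100  ← median
  y=12 (Calder, w=35) cum 135
  y=19 (Ashton, w=11) cum 146
⇒ y* = 8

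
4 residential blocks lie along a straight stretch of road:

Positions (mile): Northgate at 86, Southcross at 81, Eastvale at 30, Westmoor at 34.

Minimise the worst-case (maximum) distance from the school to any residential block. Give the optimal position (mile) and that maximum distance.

location 58, max distance 28

The 1-center on a line is the midpoint of the two extreme points: leftmost at 30, rightmost at 86.
Optimal location = (30 + 86)/2 = 58; maximum distance = (86 − 30)/2 = 28.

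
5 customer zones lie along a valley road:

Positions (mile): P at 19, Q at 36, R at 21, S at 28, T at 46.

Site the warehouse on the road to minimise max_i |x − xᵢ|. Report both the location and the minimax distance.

The 1-center on a line is the midpoint of the two extreme points: leftmost at 19, rightmost at 46.
Optimal location = (19 + 46)/2 = 32.5; maximum distance = (46 − 19)/2 = 13.5.

location 32.5, max distance 13.5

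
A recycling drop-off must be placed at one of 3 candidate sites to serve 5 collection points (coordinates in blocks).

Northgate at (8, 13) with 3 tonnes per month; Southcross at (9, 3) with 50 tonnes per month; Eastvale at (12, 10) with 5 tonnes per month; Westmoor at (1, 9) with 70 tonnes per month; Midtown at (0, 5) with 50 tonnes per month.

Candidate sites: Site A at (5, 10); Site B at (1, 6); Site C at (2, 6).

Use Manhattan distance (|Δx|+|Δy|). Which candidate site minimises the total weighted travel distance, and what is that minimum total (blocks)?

Site B, total 977 blocks

Total weighted distance at each candidate:
  Site A (5, 10): total = 1453
  Site B (1, 6): total = 977
  Site C (2, 6): total = 1039
Minimum is at Site B with total 977 blocks.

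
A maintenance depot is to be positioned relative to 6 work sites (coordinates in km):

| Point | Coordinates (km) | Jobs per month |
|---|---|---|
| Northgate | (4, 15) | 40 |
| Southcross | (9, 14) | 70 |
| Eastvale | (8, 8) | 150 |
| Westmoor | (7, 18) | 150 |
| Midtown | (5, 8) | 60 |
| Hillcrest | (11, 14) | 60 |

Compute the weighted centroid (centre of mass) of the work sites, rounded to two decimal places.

(7.55, 12.83)

The minimiser of Σwᵢ‖p−pᵢ‖² is the weighted centroid p* = (Σwᵢpᵢ)/(Σwᵢ).
Σwᵢ = 530.
Σwᵢxᵢ = 40·4 + 70·9 + 150·8 + 150·7 + 60·5 + 60·11 = 4000.
Σwᵢyᵢ = 40·15 + 70·14 + 150·8 + 150·18 + 60·8 + 60·14 = 6800.
x* = 4000/530 = 7.55, y* = 6800/530 = 12.83.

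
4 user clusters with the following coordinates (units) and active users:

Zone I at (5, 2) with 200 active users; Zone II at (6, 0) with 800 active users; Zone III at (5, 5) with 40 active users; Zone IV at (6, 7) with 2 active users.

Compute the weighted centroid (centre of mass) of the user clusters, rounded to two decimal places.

The minimiser of Σwᵢ‖p−pᵢ‖² is the weighted centroid p* = (Σwᵢpᵢ)/(Σwᵢ).
Σwᵢ = 1042.
Σwᵢxᵢ = 200·5 + 800·6 + 40·5 + 2·6 = 6012.
Σwᵢyᵢ = 200·2 + 800·0 + 40·5 + 2·7 = 614.
x* = 6012/1042 = 5.77, y* = 614/1042 = 0.59.

(5.77, 0.59)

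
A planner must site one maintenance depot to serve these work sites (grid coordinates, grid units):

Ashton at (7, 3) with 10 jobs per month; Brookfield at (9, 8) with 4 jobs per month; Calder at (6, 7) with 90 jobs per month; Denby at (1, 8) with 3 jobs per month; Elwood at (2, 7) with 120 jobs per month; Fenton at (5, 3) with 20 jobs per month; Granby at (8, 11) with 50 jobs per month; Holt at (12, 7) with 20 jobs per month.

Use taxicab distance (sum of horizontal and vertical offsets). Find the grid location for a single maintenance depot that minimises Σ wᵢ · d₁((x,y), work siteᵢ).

(6, 7)

Manhattan distance separates: Σwᵢ(|x−xᵢ|+|y−yᵢ|) = Σwᵢ|x−xᵢ| + Σwᵢ|y−yᵢ|, so x and y are optimised independently as 1-D weighted medians.
Total weight W = 317; half = 158.5.
x-coordinate, sorted with cumulative weight:
  x=1 (Denby, w=3) cum 3
  x=2 (Elwood, w=120) cum 123
  x=5 (Fenton, w=20) cum 143
  x=6 (Calder, w=90) cum 233  ← median
  x=7 (Ashton, w=10) cum 243
  x=8 (Granby, w=50) cum 293
  x=9 (Brookfield, w=4) cum 297
  x=12 (Holt, w=20) cum 317
⇒ x* = 6
y-coordinate, sorted with cumulative weight:
  y=3 (Ashton, w=10) cum 10
  y=3 (Fenton, w=20) cum 30
  y=7 (Calder, w=90) cum 120
  y=7 (Elwood, w=120) cum 240  ← median
  y=7 (Holt, w=20) cum 260
  y=8 (Brookfield, w=4) cum 264
  y=8 (Denby, w=3) cum 267
  y=11 (Granby, w=50) cum 317
⇒ y* = 7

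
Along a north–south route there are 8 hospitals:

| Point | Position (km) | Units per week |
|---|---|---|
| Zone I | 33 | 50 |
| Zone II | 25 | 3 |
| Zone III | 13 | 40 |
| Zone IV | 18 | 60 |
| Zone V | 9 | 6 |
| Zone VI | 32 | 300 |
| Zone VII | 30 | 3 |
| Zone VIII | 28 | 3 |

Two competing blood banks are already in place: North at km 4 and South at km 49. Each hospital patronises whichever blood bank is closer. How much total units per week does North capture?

109

The indifferent point is the midpoint (4+49)/2 = 26.5; hospitals left of it (closer to North at 4) go to North, those right go to South.
  Zone V at 9 (w=6) → North
  Zone III at 13 (w=40) → North
  Zone IV at 18 (w=60) → North
  Zone II at 25 (w=3) → North
  Zone VIII at 28 (w=3) → South
  Zone VII at 30 (w=3) → South
  Zone VI at 32 (w=300) → South
  Zone I at 33 (w=50) → South
North captures 109; South captures 356.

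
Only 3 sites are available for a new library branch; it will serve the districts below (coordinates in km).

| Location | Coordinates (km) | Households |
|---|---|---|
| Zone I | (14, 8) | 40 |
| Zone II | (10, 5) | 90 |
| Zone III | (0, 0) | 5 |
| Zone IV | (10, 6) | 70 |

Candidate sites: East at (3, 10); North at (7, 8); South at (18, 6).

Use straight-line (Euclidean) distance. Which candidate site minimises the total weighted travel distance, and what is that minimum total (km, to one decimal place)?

North, total 967.4 km

Total weighted distance at each candidate:
  East (3, 10): total = 1838.0
  North (7, 8): total = 967.4
  South (18, 6): total = 1559.4
Minimum is at North with total 967.4 km.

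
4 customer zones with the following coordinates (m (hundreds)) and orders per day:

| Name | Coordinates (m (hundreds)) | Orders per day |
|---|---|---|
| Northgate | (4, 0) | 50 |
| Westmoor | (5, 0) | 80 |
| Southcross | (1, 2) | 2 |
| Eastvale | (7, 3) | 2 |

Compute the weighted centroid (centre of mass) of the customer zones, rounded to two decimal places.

(4.60, 0.07)

The minimiser of Σwᵢ‖p−pᵢ‖² is the weighted centroid p* = (Σwᵢpᵢ)/(Σwᵢ).
Σwᵢ = 134.
Σwᵢxᵢ = 50·4 + 80·5 + 2·1 + 2·7 = 616.
Σwᵢyᵢ = 50·0 + 80·0 + 2·2 + 2·3 = 10.
x* = 616/134 = 4.60, y* = 10/134 = 0.07.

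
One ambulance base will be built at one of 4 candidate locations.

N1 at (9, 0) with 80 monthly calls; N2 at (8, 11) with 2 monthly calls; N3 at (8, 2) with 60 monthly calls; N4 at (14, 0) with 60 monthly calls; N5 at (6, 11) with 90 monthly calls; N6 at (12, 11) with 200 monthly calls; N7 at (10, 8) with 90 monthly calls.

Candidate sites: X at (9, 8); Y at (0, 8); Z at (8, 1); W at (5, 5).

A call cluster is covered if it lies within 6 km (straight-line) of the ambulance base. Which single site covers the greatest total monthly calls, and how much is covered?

Coverage radius r = 6 km; a point is covered iff (Δx)²+(Δy)² ≤ 6² = 36.
  X (9, 8): covers {N2, N5, N6, N7} → 382
  Y (0, 8): covers {none} → 0
  Z (8, 1): covers {N1, N3} → 140
  W (5, 5): covers {N3, N7} → 150
Maximum coverage at X: 382 monthly calls.

X, covering 382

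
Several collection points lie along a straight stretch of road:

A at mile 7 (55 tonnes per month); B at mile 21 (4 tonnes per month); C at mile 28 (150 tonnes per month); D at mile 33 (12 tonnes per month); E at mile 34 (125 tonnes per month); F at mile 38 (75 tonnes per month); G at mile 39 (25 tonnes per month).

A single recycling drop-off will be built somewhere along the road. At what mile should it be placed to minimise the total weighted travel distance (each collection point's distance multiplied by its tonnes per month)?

x = 34

For a sum of weighted absolute distances on a line, the optimum is the weighted median (not the mean). Total weight W = 446; half-weight = 223.
Sort by position and accumulate weight:
  mile 7 (A, w=55) → cum 55
  mile 21 (B, w=4) → cum 59
  mile 28 (C, w=150) → cum 209
  mile 33 (D, w=12) → cum 221
  mile 34 (E, w=125) → cum 346  ≥ 223 → median here
  mile 38 (F, w=75) → cum 421
  mile 39 (G, w=25) → cum 446
Optimal location: mile 34.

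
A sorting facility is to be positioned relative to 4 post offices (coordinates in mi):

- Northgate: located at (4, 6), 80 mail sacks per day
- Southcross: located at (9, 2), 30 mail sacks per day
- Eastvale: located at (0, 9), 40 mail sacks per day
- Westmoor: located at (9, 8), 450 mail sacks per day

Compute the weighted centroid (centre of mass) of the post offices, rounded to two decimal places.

(7.73, 7.50)

The minimiser of Σwᵢ‖p−pᵢ‖² is the weighted centroid p* = (Σwᵢpᵢ)/(Σwᵢ).
Σwᵢ = 600.
Σwᵢxᵢ = 80·4 + 30·9 + 40·0 + 450·9 = 4640.
Σwᵢyᵢ = 80·6 + 30·2 + 40·9 + 450·8 = 4500.
x* = 4640/600 = 7.73, y* = 4500/600 = 7.50.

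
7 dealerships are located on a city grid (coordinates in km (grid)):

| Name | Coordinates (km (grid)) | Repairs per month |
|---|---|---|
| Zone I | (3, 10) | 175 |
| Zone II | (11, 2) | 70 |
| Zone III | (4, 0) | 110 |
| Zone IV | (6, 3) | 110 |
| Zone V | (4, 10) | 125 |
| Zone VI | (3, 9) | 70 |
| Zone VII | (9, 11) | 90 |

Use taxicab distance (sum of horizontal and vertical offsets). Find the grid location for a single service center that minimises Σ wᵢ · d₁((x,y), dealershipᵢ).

Manhattan distance separates: Σwᵢ(|x−xᵢ|+|y−yᵢ|) = Σwᵢ|x−xᵢ| + Σwᵢ|y−yᵢ|, so x and y are optimised independently as 1-D weighted medians.
Total weight W = 750; half = 375.
x-coordinate, sorted with cumulative weight:
  x=3 (Zone I, w=175) cum 175
  x=3 (Zone VI, w=70) cum 245
  x=4 (Zone III, w=110) cum 355
  x=4 (Zone V, w=125) cum 480  ← median
  x=6 (Zone IV, w=110) cum 590
  x=9 (Zone VII, w=90) cum 680
  x=11 (Zone II, w=70) cum 750
⇒ x* = 4
y-coordinate, sorted with cumulative weight:
  y=0 (Zone III, w=110) cum 110
  y=2 (Zone II, w=70) cum 180
  y=3 (Zone IV, w=110) cum 290
  y=9 (Zone VI, w=70) cum 360
  y=10 (Zone I, w=175) cum 535  ← median
  y=10 (Zone V, w=125) cum 660
  y=11 (Zone VII, w=90) cum 750
⇒ y* = 10

(4, 10)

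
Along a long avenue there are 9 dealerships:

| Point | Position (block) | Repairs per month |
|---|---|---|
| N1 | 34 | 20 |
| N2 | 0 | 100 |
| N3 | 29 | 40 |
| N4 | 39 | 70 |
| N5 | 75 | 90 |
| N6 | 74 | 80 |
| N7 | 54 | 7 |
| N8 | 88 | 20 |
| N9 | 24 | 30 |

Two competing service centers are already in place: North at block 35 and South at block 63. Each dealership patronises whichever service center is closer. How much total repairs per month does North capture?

260

The indifferent point is the midpoint (35+63)/2 = 49; dealerships left of it (closer to North at 35) go to North, those right go to South.
  N2 at 0 (w=100) → North
  N9 at 24 (w=30) → North
  N3 at 29 (w=40) → North
  N1 at 34 (w=20) → North
  N4 at 39 (w=70) → North
  N7 at 54 (w=7) → South
  N6 at 74 (w=80) → South
  N5 at 75 (w=90) → South
  N8 at 88 (w=20) → South
North captures 260; South captures 197.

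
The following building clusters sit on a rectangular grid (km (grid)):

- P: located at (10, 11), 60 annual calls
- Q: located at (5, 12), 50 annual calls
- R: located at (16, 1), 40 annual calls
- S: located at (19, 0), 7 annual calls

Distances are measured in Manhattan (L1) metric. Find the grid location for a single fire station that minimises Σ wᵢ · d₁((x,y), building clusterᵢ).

(10, 11)

Manhattan distance separates: Σwᵢ(|x−xᵢ|+|y−yᵢ|) = Σwᵢ|x−xᵢ| + Σwᵢ|y−yᵢ|, so x and y are optimised independently as 1-D weighted medians.
Total weight W = 157; half = 78.5.
x-coordinate, sorted with cumulative weight:
  x=5 (Q, w=50) cum 50
  x=10 (P, w=60) cum 110  ← median
  x=16 (R, w=40) cum 150
  x=19 (S, w=7) cum 157
⇒ x* = 10
y-coordinate, sorted with cumulative weight:
  y=0 (S, w=7) cum 7
  y=1 (R, w=40) cum 47
  y=11 (P, w=60) cum 107  ← median
  y=12 (Q, w=50) cum 157
⇒ y* = 11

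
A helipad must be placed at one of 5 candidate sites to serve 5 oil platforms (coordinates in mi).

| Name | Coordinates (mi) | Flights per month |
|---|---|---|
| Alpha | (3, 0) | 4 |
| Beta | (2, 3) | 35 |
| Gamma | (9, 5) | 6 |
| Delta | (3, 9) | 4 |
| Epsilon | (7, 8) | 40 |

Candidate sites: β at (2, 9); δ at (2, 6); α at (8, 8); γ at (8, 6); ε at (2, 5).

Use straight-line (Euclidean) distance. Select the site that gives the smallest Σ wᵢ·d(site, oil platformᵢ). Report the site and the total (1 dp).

ε, total 382.1 mi

Total weighted distance at each candidate:
  β (2, 9): total = 502.6
  δ (2, 6): total = 399.8
  α (8, 8): total = 390.5
  γ (8, 6): total = 387.3
  ε (2, 5): total = 382.1
Minimum is at ε with total 382.1 mi.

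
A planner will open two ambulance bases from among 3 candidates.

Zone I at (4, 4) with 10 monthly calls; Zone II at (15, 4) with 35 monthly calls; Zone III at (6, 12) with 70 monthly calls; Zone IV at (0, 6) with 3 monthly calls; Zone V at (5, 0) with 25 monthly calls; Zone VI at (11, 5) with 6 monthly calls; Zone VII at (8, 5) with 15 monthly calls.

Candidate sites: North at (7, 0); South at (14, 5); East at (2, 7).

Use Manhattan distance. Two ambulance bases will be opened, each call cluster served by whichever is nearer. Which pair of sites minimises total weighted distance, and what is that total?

{South, East}, total 1117

Evaluate every pair (each demand assigned to the nearer of the two):
  {South, East}: total = 1117
  {North, South}: total = 1247
  {North, East}: total = 1303
Best pair: {South, East} with total 1117.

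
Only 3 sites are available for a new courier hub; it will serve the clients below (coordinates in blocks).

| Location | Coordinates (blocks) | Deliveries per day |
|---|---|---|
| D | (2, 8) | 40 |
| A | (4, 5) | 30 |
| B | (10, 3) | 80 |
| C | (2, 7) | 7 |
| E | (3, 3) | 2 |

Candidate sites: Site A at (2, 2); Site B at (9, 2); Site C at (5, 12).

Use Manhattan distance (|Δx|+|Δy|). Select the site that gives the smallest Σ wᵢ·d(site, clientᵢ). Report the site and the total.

Site B, total 1018 blocks

Total weighted distance at each candidate:
  Site A (2, 2): total = 1149
  Site B (9, 2): total = 1018
  Site C (5, 12): total = 1718
Minimum is at Site B with total 1018 blocks.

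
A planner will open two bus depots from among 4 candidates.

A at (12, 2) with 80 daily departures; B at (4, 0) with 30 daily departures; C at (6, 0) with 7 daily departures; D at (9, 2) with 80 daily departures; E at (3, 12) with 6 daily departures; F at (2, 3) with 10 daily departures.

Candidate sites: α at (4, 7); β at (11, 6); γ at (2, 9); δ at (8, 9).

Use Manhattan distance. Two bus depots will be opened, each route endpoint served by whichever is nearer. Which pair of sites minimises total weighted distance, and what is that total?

{α, β}, total 1249

Evaluate every pair (each demand assigned to the nearer of the two):
  {α, β}: total = 1249
  {β, γ}: total = 1371
  {β, δ}: total = 1515
  {α, δ}: total = 1889
  {γ, δ}: total = 2011
  {α, γ}: total = 2197
Best pair: {α, β} with total 1249.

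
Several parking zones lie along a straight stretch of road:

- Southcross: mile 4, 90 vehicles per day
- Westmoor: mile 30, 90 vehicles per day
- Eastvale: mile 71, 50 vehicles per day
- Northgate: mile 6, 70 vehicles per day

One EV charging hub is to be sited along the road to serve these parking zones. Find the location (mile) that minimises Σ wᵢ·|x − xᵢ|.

x = 6

For a sum of weighted absolute distances on a line, the optimum is the weighted median (not the mean). Total weight W = 300; half-weight = 150.
Sort by position and accumulate weight:
  mile 4 (Southcross, w=90) → cum 90
  mile 6 (Northgate, w=70) → cum 160  ≥ 150 → median here
  mile 30 (Westmoor, w=90) → cum 250
  mile 71 (Eastvale, w=50) → cum 300
Optimal location: mile 6.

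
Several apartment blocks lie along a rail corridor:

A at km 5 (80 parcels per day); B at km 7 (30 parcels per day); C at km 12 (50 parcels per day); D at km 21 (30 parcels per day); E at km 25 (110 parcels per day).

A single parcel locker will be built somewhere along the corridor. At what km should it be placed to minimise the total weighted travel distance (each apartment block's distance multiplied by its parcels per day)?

For a sum of weighted absolute distances on a line, the optimum is the weighted median (not the mean). Total weight W = 300; half-weight = 150.
Sort by position and accumulate weight:
  km 5 (A, w=80) → cum 80
  km 7 (B, w=30) → cum 110
  km 12 (C, w=50) → cum 160  ≥ 150 → median here
  km 21 (D, w=30) → cum 190
  km 25 (E, w=110) → cum 300
Optimal location: km 12.

x = 12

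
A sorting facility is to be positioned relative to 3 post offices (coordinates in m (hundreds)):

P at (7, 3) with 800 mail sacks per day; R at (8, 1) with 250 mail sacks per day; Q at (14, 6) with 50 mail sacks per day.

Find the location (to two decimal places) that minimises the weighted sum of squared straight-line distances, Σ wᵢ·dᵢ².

(7.55, 2.68)

The minimiser of Σwᵢ‖p−pᵢ‖² is the weighted centroid p* = (Σwᵢpᵢ)/(Σwᵢ).
Σwᵢ = 1100.
Σwᵢxᵢ = 800·7 + 250·8 + 50·14 = 8300.
Σwᵢyᵢ = 800·3 + 250·1 + 50·6 = 2950.
x* = 8300/1100 = 7.55, y* = 2950/1100 = 2.68.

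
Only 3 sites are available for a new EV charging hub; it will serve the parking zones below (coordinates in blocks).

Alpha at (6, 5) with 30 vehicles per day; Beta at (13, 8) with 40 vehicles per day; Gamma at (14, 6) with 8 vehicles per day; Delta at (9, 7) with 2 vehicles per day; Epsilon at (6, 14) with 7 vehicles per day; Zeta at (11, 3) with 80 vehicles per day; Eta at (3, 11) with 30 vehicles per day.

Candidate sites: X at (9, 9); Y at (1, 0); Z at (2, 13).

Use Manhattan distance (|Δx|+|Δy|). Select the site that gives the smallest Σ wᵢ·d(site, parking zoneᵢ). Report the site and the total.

X, total 1414 blocks

Total weighted distance at each candidate:
  X (9, 9): total = 1414
  Y (1, 0): total = 2845
  Z (2, 13): total = 2823
Minimum is at X with total 1414 blocks.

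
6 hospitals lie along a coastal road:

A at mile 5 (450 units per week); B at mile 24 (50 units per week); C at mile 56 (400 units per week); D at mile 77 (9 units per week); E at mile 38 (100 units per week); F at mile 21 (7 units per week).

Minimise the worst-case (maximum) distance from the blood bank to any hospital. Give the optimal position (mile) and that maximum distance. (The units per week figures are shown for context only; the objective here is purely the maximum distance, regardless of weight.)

The 1-center on a line is the midpoint of the two extreme points: leftmost at 5, rightmost at 77.
Optimal location = (5 + 77)/2 = 41; maximum distance = (77 − 5)/2 = 36.

location 41, max distance 36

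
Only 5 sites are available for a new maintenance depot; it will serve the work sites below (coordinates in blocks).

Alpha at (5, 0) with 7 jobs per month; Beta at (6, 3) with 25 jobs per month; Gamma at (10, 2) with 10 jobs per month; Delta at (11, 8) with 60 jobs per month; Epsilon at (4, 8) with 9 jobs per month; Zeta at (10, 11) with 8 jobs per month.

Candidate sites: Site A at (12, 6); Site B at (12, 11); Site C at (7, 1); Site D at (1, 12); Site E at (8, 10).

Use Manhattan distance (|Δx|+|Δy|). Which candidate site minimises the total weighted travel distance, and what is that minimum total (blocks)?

Total weighted distance at each candidate:
  Site A (12, 6): total = 702
  Site B (12, 11): total = 941
  Site C (7, 1): total = 990
  Site D (1, 12): total = 1635
  Site E (8, 10): total = 794
Minimum is at Site A with total 702 blocks.

Site A, total 702 blocks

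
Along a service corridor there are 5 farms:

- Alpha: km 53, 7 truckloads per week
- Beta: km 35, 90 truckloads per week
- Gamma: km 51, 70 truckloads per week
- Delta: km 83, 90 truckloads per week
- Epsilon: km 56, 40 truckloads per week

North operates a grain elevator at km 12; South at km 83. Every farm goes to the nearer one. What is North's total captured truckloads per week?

The indifferent point is the midpoint (12+83)/2 = 47.5; farms left of it (closer to North at 12) go to North, those right go to South.
  Beta at 35 (w=90) → North
  Gamma at 51 (w=70) → South
  Alpha at 53 (w=7) → South
  Epsilon at 56 (w=40) → South
  Delta at 83 (w=90) → South
North captures 90; South captures 207.

90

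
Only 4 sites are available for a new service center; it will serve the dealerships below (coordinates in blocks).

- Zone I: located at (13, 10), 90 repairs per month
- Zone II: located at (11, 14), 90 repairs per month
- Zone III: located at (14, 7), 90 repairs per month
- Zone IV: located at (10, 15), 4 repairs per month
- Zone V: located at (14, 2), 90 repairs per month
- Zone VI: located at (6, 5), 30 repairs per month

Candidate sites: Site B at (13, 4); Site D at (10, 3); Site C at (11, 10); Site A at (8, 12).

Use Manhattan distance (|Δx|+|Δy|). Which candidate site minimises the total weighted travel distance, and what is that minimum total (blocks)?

Total weighted distance at each candidate:
  Site B (13, 4): total = 2546
  Site D (10, 3): total = 3378
  Site C (11, 10): total = 2394
  Site A (8, 12): total = 3800
Minimum is at Site C with total 2394 blocks.

Site C, total 2394 blocks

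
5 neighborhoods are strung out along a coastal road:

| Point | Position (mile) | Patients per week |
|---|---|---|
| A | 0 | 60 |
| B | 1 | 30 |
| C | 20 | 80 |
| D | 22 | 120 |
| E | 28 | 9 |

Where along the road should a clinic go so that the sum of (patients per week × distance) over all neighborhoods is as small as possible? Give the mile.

For a sum of weighted absolute distances on a line, the optimum is the weighted median (not the mean). Total weight W = 299; half-weight = 149.5.
Sort by position and accumulate weight:
  mile 0 (A, w=60) → cum 60
  mile 1 (B, w=30) → cum 90
  mile 20 (C, w=80) → cum 170  ≥ 149.5 → median here
  mile 22 (D, w=120) → cum 290
  mile 28 (E, w=9) → cum 299
Optimal location: mile 20.

x = 20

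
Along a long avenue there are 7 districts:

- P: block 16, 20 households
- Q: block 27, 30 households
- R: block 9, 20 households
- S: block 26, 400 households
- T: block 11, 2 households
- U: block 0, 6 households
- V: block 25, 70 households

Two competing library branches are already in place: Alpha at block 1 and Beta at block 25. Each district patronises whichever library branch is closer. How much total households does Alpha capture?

28

The indifferent point is the midpoint (1+25)/2 = 13; districts left of it (closer to Alpha at 1) go to Alpha, those right go to Beta.
  U at 0 (w=6) → Alpha
  R at 9 (w=20) → Alpha
  T at 11 (w=2) → Alpha
  P at 16 (w=20) → Beta
  V at 25 (w=70) → Beta
  S at 26 (w=400) → Beta
  Q at 27 (w=30) → Beta
Alpha captures 28; Beta captures 520.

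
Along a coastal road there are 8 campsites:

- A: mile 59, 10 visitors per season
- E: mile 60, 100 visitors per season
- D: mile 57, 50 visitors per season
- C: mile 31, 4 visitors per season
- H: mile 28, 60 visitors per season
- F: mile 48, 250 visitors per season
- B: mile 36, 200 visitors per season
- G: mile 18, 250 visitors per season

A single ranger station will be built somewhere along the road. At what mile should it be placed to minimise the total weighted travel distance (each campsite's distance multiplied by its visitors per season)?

x = 36

For a sum of weighted absolute distances on a line, the optimum is the weighted median (not the mean). Total weight W = 924; half-weight = 462.
Sort by position and accumulate weight:
  mile 18 (G, w=250) → cum 250
  mile 28 (H, w=60) → cum 310
  mile 31 (C, w=4) → cum 314
  mile 36 (B, w=200) → cum 514  ≥ 462 → median here
  mile 48 (F, w=250) → cum 764
  mile 57 (D, w=50) → cum 814
  mile 59 (A, w=10) → cum 824
  mile 60 (E, w=100) → cum 924
Optimal location: mile 36.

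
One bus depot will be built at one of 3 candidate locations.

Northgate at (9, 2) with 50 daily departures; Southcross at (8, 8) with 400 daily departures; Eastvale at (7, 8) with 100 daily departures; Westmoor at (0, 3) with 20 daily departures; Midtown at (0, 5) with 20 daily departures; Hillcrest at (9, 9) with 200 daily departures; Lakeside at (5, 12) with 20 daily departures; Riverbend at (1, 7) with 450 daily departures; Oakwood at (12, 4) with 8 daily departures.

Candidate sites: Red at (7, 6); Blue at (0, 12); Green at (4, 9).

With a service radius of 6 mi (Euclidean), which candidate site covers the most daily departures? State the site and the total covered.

Green, covering 1190

Coverage radius r = 6 mi; a point is covered iff (Δx)²+(Δy)² ≤ 6² = 36.
  Red (7, 6): covers {Northgate, Southcross, Eastvale, Hillcrest, Oakwood} → 758
  Blue (0, 12): covers {Lakeside, Riverbend} → 470
  Green (4, 9): covers {Southcross, Eastvale, Midtown, Hillcrest, Lakeside, Riverbend} → 1190
Maximum coverage at Green: 1190 daily departures.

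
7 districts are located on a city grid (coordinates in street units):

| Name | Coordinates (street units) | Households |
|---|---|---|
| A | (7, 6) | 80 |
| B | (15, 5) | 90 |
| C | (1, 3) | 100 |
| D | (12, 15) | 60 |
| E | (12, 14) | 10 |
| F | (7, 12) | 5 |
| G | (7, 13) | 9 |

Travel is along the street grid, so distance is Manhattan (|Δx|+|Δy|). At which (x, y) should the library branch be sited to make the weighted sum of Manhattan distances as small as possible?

(7, 5)

Manhattan distance separates: Σwᵢ(|x−xᵢ|+|y−yᵢ|) = Σwᵢ|x−xᵢ| + Σwᵢ|y−yᵢ|, so x and y are optimised independently as 1-D weighted medians.
Total weight W = 354; half = 177.
x-coordinate, sorted with cumulative weight:
  x=1 (C, w=100) cum 100
  x=7 (A, w=80) cum 180  ← median
  x=7 (F, w=5) cum 185
  x=7 (G, w=9) cum 194
  x=12 (D, w=60) cum 254
  x=12 (E, w=10) cum 264
  x=15 (B, w=90) cum 354
⇒ x* = 7
y-coordinate, sorted with cumulative weight:
  y=3 (C, w=100) cum 100
  y=5 (B, w=90) cum 190  ← median
  y=6 (A, w=80) cum 270
  y=12 (F, w=5) cum 275
  y=13 (G, w=9) cum 284
  y=14 (E, w=10) cum 294
  y=15 (D, w=60) cum 354
⇒ y* = 5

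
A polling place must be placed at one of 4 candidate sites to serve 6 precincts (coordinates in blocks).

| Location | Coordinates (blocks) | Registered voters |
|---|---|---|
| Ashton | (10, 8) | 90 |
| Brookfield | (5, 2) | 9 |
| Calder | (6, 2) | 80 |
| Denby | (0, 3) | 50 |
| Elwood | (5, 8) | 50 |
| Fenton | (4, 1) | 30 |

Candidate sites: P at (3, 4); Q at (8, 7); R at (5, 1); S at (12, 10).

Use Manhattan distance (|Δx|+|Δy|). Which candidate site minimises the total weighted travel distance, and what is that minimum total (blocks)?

Total weighted distance at each candidate:
  P (3, 4): total = 2046
  Q (8, 7): total = 2002
  R (5, 1): total = 1979
  S (12, 10): total = 3525
Minimum is at R with total 1979 blocks.

R, total 1979 blocks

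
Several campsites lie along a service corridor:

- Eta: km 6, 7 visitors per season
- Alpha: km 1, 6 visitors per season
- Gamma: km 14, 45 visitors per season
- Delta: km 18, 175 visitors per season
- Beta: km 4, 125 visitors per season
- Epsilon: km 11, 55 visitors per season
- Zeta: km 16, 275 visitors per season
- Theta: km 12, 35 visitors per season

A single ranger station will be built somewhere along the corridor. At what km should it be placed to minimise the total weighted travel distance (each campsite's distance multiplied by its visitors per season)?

For a sum of weighted absolute distances on a line, the optimum is the weighted median (not the mean). Total weight W = 723; half-weight = 361.5.
Sort by position and accumulate weight:
  km 1 (Alpha, w=6) → cum 6
  km 4 (Beta, w=125) → cum 131
  km 6 (Eta, w=7) → cum 138
  km 11 (Epsilon, w=55) → cum 193
  km 12 (Theta, w=35) → cum 228
  km 14 (Gamma, w=45) → cum 273
  km 16 (Zeta, w=275) → cum 548  ≥ 361.5 → median here
  km 18 (Delta, w=175) → cum 723
Optimal location: km 16.

x = 16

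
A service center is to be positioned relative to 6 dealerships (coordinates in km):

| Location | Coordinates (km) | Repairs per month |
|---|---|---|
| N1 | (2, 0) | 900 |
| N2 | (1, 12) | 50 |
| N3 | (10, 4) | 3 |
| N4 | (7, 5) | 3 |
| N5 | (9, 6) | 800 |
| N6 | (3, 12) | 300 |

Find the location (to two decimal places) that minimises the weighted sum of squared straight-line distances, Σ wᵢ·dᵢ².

(4.86, 4.39)

The minimiser of Σwᵢ‖p−pᵢ‖² is the weighted centroid p* = (Σwᵢpᵢ)/(Σwᵢ).
Σwᵢ = 2056.
Σwᵢxᵢ = 900·2 + 50·1 + 3·10 + 3·7 + 800·9 + 300·3 = 10001.
Σwᵢyᵢ = 900·0 + 50·12 + 3·4 + 3·5 + 800·6 + 300·12 = 9027.
x* = 10001/2056 = 4.86, y* = 9027/2056 = 4.39.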